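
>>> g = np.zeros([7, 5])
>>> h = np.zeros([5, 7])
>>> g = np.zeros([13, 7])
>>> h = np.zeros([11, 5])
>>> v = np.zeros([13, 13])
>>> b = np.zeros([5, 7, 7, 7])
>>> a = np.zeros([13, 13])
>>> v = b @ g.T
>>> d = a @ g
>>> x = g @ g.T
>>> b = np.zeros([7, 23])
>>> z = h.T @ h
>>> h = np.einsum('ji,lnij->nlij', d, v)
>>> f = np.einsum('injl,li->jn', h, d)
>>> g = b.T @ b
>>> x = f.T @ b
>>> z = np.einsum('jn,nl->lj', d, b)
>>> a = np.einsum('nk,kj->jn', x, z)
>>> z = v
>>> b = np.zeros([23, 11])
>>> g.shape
(23, 23)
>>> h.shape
(7, 5, 7, 13)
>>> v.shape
(5, 7, 7, 13)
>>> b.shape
(23, 11)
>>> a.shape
(13, 5)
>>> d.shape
(13, 7)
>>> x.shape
(5, 23)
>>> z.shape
(5, 7, 7, 13)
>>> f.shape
(7, 5)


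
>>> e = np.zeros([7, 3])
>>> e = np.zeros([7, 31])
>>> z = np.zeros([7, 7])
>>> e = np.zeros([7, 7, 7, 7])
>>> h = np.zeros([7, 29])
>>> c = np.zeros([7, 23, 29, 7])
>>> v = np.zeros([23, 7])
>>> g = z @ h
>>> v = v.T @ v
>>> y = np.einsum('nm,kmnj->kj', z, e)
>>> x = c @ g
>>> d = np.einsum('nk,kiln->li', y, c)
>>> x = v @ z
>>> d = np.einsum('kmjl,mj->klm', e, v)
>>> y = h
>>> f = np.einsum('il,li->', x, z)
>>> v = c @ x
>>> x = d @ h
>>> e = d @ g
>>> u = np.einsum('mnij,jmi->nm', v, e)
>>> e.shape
(7, 7, 29)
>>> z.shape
(7, 7)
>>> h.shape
(7, 29)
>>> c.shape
(7, 23, 29, 7)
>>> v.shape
(7, 23, 29, 7)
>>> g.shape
(7, 29)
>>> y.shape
(7, 29)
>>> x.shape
(7, 7, 29)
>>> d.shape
(7, 7, 7)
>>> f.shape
()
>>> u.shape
(23, 7)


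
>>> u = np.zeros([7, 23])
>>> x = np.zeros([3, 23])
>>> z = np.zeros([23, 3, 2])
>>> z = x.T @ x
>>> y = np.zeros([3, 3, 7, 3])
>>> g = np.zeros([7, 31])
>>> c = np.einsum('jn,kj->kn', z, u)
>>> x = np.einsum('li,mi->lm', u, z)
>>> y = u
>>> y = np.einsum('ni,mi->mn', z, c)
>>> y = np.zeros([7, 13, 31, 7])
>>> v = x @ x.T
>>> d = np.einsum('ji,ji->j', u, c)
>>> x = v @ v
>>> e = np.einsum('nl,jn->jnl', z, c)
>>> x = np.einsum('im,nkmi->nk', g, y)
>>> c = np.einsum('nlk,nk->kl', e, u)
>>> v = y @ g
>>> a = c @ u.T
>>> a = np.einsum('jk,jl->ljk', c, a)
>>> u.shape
(7, 23)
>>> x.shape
(7, 13)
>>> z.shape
(23, 23)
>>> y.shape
(7, 13, 31, 7)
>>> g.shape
(7, 31)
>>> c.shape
(23, 23)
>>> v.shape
(7, 13, 31, 31)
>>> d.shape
(7,)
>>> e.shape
(7, 23, 23)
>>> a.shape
(7, 23, 23)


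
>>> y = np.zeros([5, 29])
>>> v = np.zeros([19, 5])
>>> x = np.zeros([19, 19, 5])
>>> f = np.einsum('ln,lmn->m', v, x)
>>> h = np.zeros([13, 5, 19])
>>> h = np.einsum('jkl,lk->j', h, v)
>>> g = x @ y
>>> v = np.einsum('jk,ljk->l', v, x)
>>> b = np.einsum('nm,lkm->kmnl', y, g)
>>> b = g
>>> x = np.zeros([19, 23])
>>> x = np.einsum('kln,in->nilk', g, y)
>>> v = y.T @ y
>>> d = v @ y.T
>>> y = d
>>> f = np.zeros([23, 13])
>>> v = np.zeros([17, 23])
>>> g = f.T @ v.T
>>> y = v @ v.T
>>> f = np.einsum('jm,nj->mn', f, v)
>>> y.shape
(17, 17)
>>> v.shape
(17, 23)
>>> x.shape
(29, 5, 19, 19)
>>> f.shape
(13, 17)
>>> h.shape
(13,)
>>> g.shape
(13, 17)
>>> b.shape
(19, 19, 29)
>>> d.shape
(29, 5)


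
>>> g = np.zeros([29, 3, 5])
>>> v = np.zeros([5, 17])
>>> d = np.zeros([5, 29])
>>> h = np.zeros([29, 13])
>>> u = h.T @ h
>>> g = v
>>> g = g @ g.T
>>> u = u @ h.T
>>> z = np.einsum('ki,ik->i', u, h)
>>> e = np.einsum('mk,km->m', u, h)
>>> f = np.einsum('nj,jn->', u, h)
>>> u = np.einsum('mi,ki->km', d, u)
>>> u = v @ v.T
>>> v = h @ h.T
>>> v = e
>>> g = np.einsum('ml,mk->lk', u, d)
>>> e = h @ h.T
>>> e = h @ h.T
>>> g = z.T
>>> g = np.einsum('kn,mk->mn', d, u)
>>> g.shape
(5, 29)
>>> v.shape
(13,)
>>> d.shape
(5, 29)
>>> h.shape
(29, 13)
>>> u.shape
(5, 5)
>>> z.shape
(29,)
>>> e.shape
(29, 29)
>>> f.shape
()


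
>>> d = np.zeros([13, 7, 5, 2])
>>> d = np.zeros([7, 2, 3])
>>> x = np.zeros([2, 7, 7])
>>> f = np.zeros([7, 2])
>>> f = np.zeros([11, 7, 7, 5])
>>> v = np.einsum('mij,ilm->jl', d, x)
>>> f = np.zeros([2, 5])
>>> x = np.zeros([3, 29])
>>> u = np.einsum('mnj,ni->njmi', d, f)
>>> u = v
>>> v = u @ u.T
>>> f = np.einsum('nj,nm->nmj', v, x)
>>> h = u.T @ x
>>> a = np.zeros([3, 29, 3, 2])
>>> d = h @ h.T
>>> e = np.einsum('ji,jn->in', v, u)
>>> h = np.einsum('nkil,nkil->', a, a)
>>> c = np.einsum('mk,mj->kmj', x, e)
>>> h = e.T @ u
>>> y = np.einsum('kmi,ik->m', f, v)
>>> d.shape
(7, 7)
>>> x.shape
(3, 29)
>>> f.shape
(3, 29, 3)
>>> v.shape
(3, 3)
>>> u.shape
(3, 7)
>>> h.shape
(7, 7)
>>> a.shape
(3, 29, 3, 2)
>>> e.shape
(3, 7)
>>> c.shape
(29, 3, 7)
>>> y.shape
(29,)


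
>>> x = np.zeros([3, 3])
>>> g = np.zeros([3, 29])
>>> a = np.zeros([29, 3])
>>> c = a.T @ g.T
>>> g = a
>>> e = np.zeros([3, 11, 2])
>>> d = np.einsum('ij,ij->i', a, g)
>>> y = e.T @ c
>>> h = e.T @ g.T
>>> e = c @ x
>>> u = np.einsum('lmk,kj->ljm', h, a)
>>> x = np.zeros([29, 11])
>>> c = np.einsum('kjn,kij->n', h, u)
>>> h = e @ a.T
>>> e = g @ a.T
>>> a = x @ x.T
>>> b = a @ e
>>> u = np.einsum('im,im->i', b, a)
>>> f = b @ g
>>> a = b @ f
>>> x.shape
(29, 11)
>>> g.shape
(29, 3)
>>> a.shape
(29, 3)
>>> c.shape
(29,)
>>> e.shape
(29, 29)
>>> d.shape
(29,)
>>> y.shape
(2, 11, 3)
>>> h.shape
(3, 29)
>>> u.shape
(29,)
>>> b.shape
(29, 29)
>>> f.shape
(29, 3)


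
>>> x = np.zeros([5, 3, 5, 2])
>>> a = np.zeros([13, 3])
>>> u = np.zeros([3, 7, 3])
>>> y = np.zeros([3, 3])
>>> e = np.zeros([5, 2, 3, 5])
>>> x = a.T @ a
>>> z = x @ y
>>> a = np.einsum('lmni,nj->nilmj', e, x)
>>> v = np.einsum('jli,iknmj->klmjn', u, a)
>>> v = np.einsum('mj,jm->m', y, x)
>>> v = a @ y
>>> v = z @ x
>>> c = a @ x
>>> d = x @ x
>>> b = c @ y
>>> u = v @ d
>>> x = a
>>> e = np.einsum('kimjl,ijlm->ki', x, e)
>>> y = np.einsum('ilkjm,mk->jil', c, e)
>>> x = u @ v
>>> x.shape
(3, 3)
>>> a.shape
(3, 5, 5, 2, 3)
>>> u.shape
(3, 3)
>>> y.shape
(2, 3, 5)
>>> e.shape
(3, 5)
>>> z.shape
(3, 3)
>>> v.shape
(3, 3)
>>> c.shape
(3, 5, 5, 2, 3)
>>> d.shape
(3, 3)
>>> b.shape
(3, 5, 5, 2, 3)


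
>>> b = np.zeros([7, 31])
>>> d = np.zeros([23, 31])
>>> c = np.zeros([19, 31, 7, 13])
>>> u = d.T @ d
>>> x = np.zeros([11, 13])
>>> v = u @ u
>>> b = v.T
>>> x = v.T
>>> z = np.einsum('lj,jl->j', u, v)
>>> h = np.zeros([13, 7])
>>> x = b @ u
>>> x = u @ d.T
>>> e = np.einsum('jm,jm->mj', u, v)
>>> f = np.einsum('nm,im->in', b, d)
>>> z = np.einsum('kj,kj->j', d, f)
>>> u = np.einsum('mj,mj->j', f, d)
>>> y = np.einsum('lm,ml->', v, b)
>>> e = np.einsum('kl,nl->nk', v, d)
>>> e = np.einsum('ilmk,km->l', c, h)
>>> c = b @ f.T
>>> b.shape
(31, 31)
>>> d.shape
(23, 31)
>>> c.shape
(31, 23)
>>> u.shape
(31,)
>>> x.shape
(31, 23)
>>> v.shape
(31, 31)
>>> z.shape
(31,)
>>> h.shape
(13, 7)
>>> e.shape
(31,)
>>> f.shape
(23, 31)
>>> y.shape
()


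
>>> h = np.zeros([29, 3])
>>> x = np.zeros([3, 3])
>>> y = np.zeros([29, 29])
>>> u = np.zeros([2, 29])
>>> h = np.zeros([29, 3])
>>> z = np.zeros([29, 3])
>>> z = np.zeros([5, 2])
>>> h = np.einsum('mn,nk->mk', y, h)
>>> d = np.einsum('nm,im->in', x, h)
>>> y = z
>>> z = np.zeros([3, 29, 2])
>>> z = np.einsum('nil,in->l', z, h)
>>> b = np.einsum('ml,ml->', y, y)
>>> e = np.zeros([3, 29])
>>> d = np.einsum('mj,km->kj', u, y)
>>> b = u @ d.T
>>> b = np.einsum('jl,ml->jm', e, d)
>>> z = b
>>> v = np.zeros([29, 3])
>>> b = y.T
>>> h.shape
(29, 3)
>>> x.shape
(3, 3)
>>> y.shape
(5, 2)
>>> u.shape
(2, 29)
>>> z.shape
(3, 5)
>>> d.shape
(5, 29)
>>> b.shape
(2, 5)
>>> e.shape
(3, 29)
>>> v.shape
(29, 3)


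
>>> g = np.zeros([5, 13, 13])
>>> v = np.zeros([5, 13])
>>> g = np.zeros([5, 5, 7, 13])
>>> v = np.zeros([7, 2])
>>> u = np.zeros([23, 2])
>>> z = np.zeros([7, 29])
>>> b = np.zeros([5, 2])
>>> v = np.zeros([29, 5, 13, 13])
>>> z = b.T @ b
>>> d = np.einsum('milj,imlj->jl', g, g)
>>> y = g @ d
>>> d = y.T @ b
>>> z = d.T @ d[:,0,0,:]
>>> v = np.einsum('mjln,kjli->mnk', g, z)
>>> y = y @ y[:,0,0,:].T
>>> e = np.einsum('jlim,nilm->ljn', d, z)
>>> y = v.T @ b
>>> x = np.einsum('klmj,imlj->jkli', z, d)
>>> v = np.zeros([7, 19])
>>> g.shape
(5, 5, 7, 13)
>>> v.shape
(7, 19)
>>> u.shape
(23, 2)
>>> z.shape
(2, 5, 7, 2)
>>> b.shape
(5, 2)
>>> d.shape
(7, 7, 5, 2)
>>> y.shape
(2, 13, 2)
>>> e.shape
(7, 7, 2)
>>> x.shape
(2, 2, 5, 7)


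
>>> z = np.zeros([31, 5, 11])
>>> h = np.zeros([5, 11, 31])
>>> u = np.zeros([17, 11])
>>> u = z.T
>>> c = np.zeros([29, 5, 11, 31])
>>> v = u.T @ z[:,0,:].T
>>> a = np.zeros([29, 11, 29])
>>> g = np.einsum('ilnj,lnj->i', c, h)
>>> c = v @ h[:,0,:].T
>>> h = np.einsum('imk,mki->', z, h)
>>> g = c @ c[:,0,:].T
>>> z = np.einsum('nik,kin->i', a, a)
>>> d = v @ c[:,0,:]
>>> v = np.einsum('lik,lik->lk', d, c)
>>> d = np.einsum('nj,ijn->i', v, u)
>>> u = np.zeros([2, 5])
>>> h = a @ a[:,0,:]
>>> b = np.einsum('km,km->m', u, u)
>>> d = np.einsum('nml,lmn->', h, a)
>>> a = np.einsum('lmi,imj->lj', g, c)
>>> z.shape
(11,)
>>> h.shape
(29, 11, 29)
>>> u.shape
(2, 5)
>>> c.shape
(31, 5, 5)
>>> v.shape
(31, 5)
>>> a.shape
(31, 5)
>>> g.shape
(31, 5, 31)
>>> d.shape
()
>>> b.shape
(5,)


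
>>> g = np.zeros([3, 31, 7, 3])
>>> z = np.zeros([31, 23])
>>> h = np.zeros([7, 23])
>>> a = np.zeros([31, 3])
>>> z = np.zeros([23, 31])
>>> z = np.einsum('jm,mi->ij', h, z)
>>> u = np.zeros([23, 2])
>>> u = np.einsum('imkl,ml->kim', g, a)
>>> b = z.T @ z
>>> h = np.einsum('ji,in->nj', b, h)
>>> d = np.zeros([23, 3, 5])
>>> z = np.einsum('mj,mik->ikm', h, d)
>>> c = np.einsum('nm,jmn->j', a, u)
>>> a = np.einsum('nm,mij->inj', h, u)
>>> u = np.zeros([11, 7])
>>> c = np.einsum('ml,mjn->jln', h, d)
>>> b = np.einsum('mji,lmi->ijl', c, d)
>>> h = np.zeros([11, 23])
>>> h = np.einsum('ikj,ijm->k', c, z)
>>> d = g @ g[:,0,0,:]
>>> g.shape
(3, 31, 7, 3)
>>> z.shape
(3, 5, 23)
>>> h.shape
(7,)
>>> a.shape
(3, 23, 31)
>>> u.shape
(11, 7)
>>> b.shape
(5, 7, 23)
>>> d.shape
(3, 31, 7, 3)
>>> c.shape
(3, 7, 5)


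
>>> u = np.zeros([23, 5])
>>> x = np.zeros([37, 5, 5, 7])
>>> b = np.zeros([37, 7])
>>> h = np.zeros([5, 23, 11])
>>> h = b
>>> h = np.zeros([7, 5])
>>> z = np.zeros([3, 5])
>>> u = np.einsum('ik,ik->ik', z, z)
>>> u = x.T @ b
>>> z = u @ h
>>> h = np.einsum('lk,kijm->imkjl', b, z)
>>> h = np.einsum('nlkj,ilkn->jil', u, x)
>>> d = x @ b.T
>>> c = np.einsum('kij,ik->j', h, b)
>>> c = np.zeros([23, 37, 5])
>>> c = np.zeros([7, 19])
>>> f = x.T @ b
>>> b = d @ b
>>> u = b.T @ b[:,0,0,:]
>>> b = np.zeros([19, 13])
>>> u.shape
(7, 5, 5, 7)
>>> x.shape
(37, 5, 5, 7)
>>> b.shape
(19, 13)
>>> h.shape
(7, 37, 5)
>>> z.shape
(7, 5, 5, 5)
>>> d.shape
(37, 5, 5, 37)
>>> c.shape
(7, 19)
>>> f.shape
(7, 5, 5, 7)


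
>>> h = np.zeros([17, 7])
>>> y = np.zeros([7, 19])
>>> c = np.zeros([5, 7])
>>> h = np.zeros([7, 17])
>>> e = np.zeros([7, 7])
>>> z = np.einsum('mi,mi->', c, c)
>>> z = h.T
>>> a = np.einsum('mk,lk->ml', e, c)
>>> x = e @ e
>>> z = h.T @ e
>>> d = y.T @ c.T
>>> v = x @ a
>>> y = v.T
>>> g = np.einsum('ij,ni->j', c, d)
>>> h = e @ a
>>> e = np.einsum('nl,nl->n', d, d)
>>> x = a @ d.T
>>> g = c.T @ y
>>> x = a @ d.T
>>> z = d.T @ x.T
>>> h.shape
(7, 5)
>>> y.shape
(5, 7)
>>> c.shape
(5, 7)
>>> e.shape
(19,)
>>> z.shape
(5, 7)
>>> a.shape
(7, 5)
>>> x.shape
(7, 19)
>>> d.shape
(19, 5)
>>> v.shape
(7, 5)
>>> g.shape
(7, 7)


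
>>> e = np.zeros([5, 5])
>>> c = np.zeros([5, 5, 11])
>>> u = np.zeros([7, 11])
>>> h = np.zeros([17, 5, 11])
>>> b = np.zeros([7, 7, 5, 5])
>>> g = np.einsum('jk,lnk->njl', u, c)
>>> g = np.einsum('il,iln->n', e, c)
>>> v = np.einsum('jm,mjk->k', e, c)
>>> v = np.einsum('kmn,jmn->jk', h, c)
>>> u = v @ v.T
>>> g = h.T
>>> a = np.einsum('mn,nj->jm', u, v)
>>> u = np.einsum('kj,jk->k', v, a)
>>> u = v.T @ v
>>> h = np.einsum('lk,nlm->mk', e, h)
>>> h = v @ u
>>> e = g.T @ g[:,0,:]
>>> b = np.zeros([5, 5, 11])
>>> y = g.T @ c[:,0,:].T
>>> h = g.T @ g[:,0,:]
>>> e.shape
(17, 5, 17)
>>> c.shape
(5, 5, 11)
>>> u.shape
(17, 17)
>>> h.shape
(17, 5, 17)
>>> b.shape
(5, 5, 11)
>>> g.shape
(11, 5, 17)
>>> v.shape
(5, 17)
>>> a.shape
(17, 5)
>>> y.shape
(17, 5, 5)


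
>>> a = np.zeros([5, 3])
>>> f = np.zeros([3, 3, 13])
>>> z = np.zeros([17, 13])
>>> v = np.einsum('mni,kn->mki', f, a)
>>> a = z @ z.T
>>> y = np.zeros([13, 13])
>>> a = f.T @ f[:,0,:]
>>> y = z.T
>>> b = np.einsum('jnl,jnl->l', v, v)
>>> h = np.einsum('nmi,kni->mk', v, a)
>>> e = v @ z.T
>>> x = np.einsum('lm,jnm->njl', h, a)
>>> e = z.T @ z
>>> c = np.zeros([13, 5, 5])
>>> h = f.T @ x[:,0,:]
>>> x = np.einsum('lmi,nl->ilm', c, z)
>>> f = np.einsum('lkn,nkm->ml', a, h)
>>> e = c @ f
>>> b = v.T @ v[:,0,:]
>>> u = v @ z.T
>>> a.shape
(13, 3, 13)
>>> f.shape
(5, 13)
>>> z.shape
(17, 13)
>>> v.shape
(3, 5, 13)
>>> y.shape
(13, 17)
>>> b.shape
(13, 5, 13)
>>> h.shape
(13, 3, 5)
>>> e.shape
(13, 5, 13)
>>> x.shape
(5, 13, 5)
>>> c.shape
(13, 5, 5)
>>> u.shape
(3, 5, 17)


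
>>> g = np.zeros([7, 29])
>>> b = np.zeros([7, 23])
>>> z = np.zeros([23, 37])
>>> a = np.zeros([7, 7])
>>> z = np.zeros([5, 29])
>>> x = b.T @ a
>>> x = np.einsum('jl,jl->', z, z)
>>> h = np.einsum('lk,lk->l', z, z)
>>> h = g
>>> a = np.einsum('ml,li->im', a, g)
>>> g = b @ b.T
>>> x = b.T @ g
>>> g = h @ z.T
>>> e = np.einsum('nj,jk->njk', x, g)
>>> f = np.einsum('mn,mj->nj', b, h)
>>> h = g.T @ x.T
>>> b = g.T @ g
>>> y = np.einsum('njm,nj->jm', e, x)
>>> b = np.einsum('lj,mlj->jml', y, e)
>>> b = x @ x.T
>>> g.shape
(7, 5)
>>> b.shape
(23, 23)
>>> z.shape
(5, 29)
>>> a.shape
(29, 7)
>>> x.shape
(23, 7)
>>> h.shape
(5, 23)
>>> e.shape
(23, 7, 5)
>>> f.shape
(23, 29)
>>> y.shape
(7, 5)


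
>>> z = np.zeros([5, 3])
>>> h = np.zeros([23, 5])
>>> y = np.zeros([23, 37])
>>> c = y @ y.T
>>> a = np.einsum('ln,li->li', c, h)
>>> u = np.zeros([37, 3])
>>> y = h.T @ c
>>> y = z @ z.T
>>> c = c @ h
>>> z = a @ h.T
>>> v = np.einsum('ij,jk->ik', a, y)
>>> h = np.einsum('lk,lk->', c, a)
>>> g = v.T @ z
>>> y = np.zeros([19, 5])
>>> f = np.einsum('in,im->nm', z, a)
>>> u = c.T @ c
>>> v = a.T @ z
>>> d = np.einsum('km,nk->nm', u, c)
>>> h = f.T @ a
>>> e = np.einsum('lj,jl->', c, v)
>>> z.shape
(23, 23)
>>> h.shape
(5, 5)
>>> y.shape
(19, 5)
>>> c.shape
(23, 5)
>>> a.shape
(23, 5)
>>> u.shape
(5, 5)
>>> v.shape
(5, 23)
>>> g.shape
(5, 23)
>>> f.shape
(23, 5)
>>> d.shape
(23, 5)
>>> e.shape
()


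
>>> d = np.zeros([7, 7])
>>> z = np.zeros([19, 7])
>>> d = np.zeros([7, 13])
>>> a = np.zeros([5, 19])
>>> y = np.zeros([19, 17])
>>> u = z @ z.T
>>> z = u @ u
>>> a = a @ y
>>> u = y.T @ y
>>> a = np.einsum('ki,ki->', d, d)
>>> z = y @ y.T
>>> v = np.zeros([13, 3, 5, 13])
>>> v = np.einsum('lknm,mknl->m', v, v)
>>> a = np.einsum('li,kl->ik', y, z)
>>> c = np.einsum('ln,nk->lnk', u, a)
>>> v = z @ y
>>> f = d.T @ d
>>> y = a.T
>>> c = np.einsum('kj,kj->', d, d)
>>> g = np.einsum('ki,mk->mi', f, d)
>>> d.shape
(7, 13)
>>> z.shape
(19, 19)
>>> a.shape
(17, 19)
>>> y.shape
(19, 17)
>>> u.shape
(17, 17)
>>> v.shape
(19, 17)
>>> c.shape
()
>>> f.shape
(13, 13)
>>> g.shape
(7, 13)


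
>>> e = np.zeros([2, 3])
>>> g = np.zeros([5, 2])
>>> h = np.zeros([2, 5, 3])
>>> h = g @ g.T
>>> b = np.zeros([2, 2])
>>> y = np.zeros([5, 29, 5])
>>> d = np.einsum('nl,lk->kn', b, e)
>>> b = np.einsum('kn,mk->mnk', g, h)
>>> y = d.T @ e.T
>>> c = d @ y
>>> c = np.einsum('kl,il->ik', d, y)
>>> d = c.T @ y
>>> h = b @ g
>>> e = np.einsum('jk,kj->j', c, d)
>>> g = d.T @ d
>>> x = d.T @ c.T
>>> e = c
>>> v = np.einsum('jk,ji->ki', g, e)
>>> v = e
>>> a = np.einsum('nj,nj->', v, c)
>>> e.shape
(2, 3)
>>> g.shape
(2, 2)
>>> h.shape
(5, 2, 2)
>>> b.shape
(5, 2, 5)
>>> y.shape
(2, 2)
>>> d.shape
(3, 2)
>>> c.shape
(2, 3)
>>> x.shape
(2, 2)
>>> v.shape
(2, 3)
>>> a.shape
()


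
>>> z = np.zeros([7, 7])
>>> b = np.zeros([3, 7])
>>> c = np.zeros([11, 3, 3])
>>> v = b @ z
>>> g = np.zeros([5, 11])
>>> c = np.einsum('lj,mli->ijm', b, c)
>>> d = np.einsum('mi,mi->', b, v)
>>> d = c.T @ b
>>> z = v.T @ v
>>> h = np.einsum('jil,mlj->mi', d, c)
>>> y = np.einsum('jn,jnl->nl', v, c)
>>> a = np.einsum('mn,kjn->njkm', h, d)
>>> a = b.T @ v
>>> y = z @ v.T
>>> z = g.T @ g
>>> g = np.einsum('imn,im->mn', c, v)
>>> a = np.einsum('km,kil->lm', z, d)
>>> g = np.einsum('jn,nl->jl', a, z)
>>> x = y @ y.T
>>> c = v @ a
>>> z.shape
(11, 11)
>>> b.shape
(3, 7)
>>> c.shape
(3, 11)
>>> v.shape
(3, 7)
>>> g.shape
(7, 11)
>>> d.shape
(11, 7, 7)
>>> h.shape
(3, 7)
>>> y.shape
(7, 3)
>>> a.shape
(7, 11)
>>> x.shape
(7, 7)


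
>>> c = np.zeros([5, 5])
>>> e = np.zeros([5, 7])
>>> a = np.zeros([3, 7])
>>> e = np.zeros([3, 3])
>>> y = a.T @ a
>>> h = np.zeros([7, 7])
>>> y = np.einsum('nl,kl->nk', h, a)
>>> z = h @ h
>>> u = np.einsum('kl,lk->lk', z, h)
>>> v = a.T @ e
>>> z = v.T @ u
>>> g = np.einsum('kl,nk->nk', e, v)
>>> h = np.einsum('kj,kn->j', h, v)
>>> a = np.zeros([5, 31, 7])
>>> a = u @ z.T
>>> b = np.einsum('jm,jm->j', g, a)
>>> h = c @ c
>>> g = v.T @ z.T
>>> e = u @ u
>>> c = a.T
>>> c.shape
(3, 7)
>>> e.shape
(7, 7)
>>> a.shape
(7, 3)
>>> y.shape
(7, 3)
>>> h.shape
(5, 5)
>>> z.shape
(3, 7)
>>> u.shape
(7, 7)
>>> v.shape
(7, 3)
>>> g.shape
(3, 3)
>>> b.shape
(7,)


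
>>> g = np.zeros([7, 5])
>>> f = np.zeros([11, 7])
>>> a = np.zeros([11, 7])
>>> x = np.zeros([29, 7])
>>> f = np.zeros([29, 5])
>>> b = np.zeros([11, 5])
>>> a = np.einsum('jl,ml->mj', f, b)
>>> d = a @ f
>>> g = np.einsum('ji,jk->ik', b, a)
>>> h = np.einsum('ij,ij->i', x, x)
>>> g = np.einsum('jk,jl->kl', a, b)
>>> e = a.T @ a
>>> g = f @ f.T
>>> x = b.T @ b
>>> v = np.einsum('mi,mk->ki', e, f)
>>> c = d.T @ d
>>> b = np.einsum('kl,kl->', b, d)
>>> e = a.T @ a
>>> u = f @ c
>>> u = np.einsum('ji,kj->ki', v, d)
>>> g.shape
(29, 29)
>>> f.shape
(29, 5)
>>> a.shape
(11, 29)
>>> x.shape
(5, 5)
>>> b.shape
()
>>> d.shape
(11, 5)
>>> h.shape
(29,)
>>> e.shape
(29, 29)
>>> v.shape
(5, 29)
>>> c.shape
(5, 5)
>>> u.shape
(11, 29)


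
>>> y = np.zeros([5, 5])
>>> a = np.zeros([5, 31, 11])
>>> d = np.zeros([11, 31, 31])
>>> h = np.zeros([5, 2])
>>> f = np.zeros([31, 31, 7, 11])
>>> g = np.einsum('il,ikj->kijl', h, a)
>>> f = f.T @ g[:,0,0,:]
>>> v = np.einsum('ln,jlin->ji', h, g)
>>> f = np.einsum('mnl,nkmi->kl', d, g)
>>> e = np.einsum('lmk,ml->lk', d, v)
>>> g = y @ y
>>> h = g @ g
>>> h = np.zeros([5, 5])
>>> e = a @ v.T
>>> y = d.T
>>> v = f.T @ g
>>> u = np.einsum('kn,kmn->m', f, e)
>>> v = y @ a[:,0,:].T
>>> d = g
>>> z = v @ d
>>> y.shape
(31, 31, 11)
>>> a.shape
(5, 31, 11)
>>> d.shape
(5, 5)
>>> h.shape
(5, 5)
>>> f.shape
(5, 31)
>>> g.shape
(5, 5)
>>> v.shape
(31, 31, 5)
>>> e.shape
(5, 31, 31)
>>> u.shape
(31,)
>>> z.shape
(31, 31, 5)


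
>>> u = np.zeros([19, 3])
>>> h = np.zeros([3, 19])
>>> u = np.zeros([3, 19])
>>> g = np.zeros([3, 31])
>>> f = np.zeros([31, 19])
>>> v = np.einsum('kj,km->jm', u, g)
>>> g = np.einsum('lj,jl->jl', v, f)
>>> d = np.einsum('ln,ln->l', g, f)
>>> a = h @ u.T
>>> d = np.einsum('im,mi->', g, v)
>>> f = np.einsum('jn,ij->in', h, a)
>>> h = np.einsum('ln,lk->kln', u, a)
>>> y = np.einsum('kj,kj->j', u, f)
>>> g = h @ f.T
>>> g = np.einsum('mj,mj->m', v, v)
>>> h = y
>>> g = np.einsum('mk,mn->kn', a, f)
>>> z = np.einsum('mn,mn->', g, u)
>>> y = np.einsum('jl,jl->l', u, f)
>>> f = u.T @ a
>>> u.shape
(3, 19)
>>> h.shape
(19,)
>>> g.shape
(3, 19)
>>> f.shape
(19, 3)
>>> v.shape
(19, 31)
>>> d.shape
()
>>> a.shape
(3, 3)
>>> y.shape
(19,)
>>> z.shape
()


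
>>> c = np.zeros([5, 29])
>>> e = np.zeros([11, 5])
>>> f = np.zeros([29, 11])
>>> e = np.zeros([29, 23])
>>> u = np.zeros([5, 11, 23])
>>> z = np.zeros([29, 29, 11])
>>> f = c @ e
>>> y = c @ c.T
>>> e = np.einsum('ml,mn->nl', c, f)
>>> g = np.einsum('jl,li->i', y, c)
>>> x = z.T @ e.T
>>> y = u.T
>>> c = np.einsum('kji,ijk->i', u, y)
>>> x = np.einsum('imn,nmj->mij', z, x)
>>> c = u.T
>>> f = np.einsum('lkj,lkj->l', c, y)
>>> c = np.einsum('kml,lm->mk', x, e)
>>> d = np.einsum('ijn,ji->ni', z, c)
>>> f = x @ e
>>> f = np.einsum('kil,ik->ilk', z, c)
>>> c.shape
(29, 29)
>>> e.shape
(23, 29)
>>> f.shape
(29, 11, 29)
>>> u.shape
(5, 11, 23)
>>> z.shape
(29, 29, 11)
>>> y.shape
(23, 11, 5)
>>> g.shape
(29,)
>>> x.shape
(29, 29, 23)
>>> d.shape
(11, 29)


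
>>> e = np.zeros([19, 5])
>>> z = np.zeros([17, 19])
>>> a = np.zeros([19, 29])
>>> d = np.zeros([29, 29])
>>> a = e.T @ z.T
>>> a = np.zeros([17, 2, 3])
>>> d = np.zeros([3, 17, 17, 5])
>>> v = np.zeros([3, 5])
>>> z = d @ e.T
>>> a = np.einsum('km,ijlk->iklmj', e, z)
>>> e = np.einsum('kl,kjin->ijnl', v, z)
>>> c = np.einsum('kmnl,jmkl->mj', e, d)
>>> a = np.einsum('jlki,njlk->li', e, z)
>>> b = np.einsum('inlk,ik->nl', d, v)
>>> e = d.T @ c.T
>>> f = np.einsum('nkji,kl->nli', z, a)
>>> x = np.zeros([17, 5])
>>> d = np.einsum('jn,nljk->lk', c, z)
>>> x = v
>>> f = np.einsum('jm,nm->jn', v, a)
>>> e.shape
(5, 17, 17, 17)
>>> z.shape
(3, 17, 17, 19)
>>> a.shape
(17, 5)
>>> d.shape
(17, 19)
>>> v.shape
(3, 5)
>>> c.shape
(17, 3)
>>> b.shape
(17, 17)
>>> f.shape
(3, 17)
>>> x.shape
(3, 5)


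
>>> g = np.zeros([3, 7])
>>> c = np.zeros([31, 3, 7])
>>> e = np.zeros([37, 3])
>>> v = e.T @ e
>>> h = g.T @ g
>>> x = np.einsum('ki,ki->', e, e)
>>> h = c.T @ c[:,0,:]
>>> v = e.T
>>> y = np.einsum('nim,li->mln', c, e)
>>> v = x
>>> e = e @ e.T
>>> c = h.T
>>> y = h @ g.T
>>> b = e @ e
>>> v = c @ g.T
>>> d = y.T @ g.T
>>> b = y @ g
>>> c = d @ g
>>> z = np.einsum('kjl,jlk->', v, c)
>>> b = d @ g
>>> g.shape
(3, 7)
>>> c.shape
(3, 3, 7)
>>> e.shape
(37, 37)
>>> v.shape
(7, 3, 3)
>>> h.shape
(7, 3, 7)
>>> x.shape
()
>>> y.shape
(7, 3, 3)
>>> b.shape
(3, 3, 7)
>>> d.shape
(3, 3, 3)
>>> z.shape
()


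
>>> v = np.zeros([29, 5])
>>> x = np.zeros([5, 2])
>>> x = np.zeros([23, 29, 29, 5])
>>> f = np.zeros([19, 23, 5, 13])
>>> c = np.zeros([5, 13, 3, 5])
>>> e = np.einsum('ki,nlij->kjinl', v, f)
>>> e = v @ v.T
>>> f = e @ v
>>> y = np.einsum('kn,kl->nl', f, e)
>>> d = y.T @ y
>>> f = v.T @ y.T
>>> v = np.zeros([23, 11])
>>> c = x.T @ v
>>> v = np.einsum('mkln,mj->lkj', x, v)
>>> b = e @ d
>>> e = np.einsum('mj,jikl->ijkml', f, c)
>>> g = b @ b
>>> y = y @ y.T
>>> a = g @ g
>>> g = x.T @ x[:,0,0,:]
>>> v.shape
(29, 29, 11)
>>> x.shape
(23, 29, 29, 5)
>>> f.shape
(5, 5)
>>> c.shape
(5, 29, 29, 11)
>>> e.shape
(29, 5, 29, 5, 11)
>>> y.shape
(5, 5)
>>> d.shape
(29, 29)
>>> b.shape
(29, 29)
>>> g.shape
(5, 29, 29, 5)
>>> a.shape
(29, 29)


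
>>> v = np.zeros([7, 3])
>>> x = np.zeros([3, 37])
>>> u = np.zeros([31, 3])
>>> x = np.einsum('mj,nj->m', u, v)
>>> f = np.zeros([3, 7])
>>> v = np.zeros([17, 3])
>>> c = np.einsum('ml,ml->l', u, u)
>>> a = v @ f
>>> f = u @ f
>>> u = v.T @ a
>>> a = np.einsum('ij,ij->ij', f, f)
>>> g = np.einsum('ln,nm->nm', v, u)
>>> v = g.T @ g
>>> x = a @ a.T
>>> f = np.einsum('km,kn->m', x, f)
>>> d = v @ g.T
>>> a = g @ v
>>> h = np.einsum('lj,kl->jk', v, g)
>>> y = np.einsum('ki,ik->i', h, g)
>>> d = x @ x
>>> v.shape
(7, 7)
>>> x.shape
(31, 31)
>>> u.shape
(3, 7)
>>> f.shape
(31,)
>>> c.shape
(3,)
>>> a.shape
(3, 7)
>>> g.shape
(3, 7)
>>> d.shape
(31, 31)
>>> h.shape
(7, 3)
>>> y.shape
(3,)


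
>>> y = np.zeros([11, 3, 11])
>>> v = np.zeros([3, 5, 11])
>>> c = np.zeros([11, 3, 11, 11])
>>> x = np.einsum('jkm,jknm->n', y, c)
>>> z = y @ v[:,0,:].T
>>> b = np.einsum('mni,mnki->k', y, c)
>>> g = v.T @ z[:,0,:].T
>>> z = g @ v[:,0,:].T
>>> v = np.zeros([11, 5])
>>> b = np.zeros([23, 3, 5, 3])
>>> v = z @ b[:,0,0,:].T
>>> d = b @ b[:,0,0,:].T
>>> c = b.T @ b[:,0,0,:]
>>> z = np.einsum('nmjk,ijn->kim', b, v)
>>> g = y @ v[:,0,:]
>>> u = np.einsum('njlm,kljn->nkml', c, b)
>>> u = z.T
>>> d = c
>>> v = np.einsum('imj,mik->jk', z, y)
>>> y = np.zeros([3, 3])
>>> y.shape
(3, 3)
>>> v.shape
(3, 11)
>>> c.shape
(3, 5, 3, 3)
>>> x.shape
(11,)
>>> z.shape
(3, 11, 3)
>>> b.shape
(23, 3, 5, 3)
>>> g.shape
(11, 3, 23)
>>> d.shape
(3, 5, 3, 3)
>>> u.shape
(3, 11, 3)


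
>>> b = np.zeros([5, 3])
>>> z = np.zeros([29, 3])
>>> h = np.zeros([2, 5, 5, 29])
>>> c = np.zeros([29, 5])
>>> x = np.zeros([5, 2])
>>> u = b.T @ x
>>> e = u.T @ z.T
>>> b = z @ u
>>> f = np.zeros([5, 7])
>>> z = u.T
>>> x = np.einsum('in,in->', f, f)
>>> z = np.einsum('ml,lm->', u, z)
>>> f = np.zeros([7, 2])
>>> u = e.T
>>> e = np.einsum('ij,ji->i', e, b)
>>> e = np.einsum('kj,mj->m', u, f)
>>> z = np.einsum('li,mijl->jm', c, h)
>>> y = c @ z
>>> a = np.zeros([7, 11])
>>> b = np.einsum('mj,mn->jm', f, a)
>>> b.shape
(2, 7)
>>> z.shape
(5, 2)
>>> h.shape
(2, 5, 5, 29)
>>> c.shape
(29, 5)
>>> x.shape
()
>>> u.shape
(29, 2)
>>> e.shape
(7,)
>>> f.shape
(7, 2)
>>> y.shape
(29, 2)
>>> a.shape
(7, 11)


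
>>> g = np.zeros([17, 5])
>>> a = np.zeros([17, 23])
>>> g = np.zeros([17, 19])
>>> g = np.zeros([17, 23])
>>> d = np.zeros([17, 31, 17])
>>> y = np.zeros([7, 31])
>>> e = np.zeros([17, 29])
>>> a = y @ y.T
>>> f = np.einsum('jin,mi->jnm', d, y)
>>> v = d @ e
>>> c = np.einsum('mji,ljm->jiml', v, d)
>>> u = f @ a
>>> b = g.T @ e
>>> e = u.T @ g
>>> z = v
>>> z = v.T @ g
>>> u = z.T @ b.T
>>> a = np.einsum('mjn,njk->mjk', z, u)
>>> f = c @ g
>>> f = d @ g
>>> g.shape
(17, 23)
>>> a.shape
(29, 31, 23)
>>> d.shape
(17, 31, 17)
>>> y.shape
(7, 31)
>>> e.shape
(7, 17, 23)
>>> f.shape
(17, 31, 23)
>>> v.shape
(17, 31, 29)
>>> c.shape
(31, 29, 17, 17)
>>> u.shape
(23, 31, 23)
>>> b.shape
(23, 29)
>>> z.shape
(29, 31, 23)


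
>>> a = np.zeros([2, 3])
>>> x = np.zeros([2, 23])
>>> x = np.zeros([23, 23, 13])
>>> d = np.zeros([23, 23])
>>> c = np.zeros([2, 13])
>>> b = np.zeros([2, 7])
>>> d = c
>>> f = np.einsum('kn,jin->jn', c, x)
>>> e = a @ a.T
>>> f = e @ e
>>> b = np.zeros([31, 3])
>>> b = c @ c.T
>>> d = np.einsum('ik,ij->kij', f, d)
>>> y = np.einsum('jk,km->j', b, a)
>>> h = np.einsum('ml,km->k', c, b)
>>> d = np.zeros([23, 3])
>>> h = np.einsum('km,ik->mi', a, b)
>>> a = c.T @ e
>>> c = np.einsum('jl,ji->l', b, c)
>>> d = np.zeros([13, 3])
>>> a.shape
(13, 2)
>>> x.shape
(23, 23, 13)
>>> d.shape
(13, 3)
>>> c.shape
(2,)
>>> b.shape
(2, 2)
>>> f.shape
(2, 2)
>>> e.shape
(2, 2)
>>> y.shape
(2,)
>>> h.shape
(3, 2)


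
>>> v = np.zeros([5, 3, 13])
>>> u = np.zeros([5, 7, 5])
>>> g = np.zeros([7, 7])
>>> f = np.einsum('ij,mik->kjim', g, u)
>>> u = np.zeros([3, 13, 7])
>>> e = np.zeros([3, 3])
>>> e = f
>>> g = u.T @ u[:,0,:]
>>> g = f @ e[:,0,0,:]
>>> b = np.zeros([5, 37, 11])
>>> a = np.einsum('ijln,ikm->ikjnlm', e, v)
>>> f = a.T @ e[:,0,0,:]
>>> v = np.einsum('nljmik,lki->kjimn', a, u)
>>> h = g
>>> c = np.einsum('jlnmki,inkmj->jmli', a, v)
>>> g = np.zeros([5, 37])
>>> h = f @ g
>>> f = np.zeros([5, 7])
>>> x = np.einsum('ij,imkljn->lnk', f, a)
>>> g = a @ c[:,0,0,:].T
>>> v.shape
(13, 7, 7, 5, 5)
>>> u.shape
(3, 13, 7)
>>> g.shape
(5, 3, 7, 5, 7, 5)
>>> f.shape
(5, 7)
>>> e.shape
(5, 7, 7, 5)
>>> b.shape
(5, 37, 11)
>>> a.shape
(5, 3, 7, 5, 7, 13)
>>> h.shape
(13, 7, 5, 7, 3, 37)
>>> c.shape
(5, 5, 3, 13)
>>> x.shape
(5, 13, 7)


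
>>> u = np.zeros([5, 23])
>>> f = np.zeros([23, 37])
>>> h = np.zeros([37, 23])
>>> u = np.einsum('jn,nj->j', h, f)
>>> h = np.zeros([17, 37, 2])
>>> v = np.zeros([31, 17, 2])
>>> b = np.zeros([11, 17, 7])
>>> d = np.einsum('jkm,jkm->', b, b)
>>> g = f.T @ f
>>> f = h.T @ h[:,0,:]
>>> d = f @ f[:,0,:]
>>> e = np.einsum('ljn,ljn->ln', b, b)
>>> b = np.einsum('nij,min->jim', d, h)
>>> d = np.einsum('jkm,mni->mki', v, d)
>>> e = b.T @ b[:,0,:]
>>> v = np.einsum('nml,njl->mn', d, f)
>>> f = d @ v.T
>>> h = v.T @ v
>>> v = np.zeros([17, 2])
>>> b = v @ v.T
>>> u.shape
(37,)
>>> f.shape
(2, 17, 17)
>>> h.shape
(2, 2)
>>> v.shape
(17, 2)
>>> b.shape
(17, 17)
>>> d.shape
(2, 17, 2)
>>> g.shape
(37, 37)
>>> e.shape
(17, 37, 17)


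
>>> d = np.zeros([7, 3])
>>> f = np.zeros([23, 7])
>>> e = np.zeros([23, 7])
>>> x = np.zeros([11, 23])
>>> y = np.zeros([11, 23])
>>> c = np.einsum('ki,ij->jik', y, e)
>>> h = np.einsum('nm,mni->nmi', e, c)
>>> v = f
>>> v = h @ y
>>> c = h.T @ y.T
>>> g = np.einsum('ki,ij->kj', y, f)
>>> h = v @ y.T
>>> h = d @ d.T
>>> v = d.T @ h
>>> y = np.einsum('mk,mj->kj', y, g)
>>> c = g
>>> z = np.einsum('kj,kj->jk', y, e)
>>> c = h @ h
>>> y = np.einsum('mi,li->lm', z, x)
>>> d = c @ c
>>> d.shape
(7, 7)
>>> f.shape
(23, 7)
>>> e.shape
(23, 7)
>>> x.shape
(11, 23)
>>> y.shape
(11, 7)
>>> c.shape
(7, 7)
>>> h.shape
(7, 7)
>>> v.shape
(3, 7)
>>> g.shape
(11, 7)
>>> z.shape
(7, 23)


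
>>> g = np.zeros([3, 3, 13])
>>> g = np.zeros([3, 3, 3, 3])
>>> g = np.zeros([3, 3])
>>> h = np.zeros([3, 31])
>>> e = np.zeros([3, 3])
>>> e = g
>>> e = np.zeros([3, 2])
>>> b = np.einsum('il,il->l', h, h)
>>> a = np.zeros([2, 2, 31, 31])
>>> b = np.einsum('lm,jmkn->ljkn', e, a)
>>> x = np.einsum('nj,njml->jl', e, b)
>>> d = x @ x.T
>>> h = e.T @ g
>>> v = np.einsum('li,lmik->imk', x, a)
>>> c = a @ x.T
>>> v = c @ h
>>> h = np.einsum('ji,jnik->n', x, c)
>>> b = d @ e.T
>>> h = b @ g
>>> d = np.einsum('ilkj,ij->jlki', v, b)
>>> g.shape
(3, 3)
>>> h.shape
(2, 3)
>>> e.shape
(3, 2)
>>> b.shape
(2, 3)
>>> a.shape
(2, 2, 31, 31)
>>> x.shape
(2, 31)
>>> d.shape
(3, 2, 31, 2)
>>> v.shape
(2, 2, 31, 3)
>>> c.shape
(2, 2, 31, 2)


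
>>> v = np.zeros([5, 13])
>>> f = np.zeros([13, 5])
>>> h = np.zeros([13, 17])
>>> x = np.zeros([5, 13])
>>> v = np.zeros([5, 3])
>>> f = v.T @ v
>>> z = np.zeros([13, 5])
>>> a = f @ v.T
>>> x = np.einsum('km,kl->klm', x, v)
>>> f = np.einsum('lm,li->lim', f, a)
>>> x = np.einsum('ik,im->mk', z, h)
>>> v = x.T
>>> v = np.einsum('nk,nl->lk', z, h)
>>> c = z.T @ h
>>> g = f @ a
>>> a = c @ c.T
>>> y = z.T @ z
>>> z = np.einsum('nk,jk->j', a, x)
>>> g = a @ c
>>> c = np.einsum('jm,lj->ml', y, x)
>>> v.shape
(17, 5)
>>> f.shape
(3, 5, 3)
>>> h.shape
(13, 17)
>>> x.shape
(17, 5)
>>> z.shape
(17,)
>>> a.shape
(5, 5)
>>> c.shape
(5, 17)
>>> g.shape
(5, 17)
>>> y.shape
(5, 5)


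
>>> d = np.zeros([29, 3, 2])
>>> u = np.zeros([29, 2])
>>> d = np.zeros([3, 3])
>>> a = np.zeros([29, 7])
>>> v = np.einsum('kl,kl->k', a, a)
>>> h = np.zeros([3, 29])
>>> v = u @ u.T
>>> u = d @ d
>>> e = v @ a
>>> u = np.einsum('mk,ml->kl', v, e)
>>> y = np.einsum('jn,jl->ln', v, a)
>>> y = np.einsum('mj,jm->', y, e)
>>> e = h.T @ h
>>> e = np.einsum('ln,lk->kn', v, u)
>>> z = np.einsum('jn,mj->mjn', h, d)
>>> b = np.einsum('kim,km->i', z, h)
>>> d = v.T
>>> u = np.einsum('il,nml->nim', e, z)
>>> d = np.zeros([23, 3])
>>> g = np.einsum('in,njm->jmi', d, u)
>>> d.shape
(23, 3)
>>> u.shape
(3, 7, 3)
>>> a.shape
(29, 7)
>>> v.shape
(29, 29)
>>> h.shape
(3, 29)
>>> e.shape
(7, 29)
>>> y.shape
()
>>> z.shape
(3, 3, 29)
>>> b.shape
(3,)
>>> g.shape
(7, 3, 23)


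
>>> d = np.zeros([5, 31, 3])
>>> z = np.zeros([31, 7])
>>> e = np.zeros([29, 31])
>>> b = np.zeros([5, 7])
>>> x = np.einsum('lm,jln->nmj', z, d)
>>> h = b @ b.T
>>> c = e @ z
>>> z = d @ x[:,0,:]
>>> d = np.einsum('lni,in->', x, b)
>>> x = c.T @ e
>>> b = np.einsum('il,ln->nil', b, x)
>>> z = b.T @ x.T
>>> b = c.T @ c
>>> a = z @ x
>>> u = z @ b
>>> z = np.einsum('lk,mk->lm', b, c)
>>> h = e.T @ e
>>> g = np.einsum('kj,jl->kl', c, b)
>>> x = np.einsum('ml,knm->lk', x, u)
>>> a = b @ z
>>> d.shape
()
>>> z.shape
(7, 29)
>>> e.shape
(29, 31)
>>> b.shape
(7, 7)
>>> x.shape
(31, 7)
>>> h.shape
(31, 31)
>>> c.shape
(29, 7)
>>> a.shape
(7, 29)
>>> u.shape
(7, 5, 7)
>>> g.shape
(29, 7)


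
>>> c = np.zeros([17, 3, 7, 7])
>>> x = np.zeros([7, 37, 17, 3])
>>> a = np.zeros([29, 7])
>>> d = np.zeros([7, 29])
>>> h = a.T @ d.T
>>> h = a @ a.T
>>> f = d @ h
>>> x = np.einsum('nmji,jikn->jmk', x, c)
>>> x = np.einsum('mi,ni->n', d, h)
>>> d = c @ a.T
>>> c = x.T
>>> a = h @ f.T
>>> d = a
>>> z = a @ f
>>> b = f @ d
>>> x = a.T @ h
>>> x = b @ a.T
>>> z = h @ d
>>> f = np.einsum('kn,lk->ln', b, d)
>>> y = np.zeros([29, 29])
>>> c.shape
(29,)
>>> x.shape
(7, 29)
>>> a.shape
(29, 7)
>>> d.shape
(29, 7)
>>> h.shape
(29, 29)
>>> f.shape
(29, 7)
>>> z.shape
(29, 7)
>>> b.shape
(7, 7)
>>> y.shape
(29, 29)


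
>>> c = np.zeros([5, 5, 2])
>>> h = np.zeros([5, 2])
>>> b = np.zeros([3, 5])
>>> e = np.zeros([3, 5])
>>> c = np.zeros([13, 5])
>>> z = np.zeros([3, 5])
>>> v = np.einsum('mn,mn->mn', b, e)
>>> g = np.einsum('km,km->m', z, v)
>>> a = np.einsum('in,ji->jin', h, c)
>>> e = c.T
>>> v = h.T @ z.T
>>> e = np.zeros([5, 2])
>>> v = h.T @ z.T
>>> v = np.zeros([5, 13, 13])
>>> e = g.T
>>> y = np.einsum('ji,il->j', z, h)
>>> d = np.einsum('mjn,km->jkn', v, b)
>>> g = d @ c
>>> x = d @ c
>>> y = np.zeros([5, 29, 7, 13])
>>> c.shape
(13, 5)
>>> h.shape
(5, 2)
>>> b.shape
(3, 5)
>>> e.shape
(5,)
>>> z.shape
(3, 5)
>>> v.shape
(5, 13, 13)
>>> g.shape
(13, 3, 5)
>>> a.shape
(13, 5, 2)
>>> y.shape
(5, 29, 7, 13)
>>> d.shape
(13, 3, 13)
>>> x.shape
(13, 3, 5)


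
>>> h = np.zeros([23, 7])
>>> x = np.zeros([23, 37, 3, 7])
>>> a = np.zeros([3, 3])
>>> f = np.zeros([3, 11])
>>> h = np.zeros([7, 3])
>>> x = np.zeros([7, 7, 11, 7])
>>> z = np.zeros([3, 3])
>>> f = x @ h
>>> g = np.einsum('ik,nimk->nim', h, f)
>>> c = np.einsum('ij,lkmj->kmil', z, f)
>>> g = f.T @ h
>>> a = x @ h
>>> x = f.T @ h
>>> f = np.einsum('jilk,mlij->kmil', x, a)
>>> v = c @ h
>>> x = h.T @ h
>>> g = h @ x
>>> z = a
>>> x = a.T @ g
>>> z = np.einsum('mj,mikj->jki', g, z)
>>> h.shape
(7, 3)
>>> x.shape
(3, 11, 7, 3)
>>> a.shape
(7, 7, 11, 3)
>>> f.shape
(3, 7, 11, 7)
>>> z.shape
(3, 11, 7)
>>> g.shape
(7, 3)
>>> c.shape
(7, 11, 3, 7)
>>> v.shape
(7, 11, 3, 3)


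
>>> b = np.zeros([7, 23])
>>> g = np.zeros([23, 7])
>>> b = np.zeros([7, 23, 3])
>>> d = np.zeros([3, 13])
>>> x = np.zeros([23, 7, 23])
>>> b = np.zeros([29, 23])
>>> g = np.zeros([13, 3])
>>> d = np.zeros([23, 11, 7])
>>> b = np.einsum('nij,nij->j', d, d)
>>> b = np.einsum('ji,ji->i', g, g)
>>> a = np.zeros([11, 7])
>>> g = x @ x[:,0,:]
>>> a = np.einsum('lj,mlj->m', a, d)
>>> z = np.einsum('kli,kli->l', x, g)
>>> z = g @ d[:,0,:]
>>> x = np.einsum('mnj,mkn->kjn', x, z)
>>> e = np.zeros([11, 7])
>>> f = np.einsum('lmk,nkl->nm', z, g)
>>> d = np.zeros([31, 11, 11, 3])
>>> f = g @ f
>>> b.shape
(3,)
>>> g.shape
(23, 7, 23)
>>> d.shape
(31, 11, 11, 3)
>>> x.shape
(7, 23, 7)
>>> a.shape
(23,)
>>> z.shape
(23, 7, 7)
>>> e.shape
(11, 7)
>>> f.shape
(23, 7, 7)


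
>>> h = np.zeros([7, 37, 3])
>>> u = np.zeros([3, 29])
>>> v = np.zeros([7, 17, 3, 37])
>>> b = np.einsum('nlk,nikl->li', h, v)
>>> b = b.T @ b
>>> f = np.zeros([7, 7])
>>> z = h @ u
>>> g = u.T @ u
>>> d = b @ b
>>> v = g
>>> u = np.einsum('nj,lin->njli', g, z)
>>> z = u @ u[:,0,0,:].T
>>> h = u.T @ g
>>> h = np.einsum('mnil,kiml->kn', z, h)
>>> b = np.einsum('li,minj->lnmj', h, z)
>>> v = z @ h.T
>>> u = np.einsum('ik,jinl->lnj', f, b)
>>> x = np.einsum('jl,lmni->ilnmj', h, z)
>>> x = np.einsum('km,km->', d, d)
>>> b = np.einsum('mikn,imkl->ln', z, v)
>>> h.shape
(37, 29)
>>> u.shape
(29, 29, 37)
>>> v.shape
(29, 29, 7, 37)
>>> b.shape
(37, 29)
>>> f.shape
(7, 7)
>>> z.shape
(29, 29, 7, 29)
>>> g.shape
(29, 29)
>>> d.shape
(17, 17)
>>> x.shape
()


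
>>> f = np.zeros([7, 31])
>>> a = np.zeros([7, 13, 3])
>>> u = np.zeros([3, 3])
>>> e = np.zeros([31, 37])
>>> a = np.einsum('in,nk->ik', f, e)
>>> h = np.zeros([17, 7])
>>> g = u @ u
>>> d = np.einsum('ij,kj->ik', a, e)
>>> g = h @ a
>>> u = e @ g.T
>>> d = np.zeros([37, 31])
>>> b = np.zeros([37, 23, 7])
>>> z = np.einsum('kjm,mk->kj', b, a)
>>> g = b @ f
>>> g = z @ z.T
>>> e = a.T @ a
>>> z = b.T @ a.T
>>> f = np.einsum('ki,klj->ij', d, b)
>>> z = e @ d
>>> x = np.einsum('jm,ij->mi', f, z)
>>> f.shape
(31, 7)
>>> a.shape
(7, 37)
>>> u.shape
(31, 17)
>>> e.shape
(37, 37)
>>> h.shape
(17, 7)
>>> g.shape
(37, 37)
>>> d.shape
(37, 31)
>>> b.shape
(37, 23, 7)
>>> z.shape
(37, 31)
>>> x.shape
(7, 37)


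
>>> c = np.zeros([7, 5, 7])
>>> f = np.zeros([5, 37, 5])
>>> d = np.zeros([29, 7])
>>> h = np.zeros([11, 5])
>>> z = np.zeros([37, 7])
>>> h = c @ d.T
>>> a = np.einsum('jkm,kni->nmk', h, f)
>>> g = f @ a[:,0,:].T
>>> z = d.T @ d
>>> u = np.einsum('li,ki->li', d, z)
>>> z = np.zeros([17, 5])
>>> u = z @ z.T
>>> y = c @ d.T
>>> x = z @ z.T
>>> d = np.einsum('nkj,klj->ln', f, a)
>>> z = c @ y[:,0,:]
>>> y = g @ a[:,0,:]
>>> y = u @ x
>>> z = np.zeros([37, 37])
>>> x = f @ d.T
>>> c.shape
(7, 5, 7)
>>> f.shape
(5, 37, 5)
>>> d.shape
(29, 5)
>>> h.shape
(7, 5, 29)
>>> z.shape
(37, 37)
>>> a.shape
(37, 29, 5)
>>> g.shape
(5, 37, 37)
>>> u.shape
(17, 17)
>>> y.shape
(17, 17)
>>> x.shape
(5, 37, 29)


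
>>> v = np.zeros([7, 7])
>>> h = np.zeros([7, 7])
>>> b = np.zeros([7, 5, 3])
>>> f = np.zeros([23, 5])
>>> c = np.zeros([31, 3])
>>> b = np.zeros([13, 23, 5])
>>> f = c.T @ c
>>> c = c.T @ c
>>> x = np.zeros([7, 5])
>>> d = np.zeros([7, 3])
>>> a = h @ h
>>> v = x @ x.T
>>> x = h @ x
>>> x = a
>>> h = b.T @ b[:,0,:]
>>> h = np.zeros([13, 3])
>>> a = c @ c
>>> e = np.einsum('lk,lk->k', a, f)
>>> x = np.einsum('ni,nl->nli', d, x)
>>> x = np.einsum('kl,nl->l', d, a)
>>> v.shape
(7, 7)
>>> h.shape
(13, 3)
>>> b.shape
(13, 23, 5)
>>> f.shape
(3, 3)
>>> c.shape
(3, 3)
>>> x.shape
(3,)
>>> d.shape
(7, 3)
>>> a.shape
(3, 3)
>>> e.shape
(3,)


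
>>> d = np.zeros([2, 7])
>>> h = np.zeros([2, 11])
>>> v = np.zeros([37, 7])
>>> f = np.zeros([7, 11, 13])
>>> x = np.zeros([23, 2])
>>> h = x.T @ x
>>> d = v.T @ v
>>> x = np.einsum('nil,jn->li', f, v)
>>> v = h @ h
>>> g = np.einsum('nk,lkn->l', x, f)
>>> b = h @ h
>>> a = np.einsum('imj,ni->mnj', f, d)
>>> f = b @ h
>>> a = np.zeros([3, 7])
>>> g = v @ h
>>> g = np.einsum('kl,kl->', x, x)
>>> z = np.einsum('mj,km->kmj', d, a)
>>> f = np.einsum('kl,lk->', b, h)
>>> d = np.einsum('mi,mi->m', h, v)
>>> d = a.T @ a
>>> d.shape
(7, 7)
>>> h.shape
(2, 2)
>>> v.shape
(2, 2)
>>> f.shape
()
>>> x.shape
(13, 11)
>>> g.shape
()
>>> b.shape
(2, 2)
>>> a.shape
(3, 7)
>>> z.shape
(3, 7, 7)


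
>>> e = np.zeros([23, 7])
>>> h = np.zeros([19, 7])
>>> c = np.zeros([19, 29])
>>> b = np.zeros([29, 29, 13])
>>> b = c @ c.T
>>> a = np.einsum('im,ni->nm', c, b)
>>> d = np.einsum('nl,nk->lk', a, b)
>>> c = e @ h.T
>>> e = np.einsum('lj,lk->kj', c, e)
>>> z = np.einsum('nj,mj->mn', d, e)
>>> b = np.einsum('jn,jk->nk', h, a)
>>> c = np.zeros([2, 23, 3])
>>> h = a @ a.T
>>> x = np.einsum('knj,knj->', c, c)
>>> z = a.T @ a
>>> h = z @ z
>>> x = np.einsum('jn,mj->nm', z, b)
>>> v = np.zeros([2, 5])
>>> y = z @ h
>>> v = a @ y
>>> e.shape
(7, 19)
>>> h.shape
(29, 29)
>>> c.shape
(2, 23, 3)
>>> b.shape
(7, 29)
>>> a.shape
(19, 29)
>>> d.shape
(29, 19)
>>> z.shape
(29, 29)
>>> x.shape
(29, 7)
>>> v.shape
(19, 29)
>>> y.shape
(29, 29)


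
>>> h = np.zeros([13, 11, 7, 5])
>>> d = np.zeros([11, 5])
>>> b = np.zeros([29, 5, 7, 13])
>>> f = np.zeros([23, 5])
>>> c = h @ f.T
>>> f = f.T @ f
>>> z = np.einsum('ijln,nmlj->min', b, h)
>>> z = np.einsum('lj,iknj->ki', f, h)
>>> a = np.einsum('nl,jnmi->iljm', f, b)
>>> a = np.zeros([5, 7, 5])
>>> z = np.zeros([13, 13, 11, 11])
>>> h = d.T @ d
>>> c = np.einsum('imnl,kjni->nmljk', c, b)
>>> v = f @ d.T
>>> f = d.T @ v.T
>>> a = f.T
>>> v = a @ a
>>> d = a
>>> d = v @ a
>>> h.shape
(5, 5)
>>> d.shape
(5, 5)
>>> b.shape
(29, 5, 7, 13)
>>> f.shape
(5, 5)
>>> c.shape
(7, 11, 23, 5, 29)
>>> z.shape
(13, 13, 11, 11)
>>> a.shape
(5, 5)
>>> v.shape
(5, 5)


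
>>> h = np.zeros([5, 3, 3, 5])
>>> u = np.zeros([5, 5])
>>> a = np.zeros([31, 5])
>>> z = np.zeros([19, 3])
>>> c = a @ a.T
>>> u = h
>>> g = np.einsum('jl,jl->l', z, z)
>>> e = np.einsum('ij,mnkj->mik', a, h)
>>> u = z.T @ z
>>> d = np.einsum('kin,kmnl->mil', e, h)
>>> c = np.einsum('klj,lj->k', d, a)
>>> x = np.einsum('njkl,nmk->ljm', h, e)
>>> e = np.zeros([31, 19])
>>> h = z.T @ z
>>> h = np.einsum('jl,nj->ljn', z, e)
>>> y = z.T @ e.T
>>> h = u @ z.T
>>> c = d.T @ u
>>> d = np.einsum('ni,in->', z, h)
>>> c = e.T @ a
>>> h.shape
(3, 19)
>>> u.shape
(3, 3)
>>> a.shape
(31, 5)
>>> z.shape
(19, 3)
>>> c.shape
(19, 5)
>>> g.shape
(3,)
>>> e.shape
(31, 19)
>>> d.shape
()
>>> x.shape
(5, 3, 31)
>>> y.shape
(3, 31)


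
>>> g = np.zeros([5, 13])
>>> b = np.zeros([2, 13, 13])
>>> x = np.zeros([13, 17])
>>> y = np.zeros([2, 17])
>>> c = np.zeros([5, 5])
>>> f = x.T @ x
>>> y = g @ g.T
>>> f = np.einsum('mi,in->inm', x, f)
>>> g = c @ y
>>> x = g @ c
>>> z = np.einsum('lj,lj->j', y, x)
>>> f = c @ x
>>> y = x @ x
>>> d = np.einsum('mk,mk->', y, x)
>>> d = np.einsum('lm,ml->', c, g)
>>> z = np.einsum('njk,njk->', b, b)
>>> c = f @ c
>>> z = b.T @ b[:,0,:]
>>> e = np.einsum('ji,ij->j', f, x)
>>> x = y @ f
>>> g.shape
(5, 5)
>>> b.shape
(2, 13, 13)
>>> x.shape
(5, 5)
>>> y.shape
(5, 5)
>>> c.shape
(5, 5)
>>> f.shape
(5, 5)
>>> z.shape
(13, 13, 13)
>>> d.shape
()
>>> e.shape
(5,)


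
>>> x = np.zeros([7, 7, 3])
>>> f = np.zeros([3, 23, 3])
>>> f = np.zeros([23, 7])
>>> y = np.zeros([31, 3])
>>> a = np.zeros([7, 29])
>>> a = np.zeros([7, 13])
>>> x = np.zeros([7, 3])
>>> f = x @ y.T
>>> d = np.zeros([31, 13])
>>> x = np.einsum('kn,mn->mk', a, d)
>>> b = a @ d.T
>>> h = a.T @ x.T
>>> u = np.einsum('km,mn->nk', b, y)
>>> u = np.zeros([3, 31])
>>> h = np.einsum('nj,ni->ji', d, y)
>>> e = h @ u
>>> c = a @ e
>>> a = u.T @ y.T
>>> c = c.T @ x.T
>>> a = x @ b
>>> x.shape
(31, 7)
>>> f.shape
(7, 31)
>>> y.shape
(31, 3)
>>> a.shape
(31, 31)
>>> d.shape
(31, 13)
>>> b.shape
(7, 31)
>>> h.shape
(13, 3)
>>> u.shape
(3, 31)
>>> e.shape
(13, 31)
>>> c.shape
(31, 31)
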